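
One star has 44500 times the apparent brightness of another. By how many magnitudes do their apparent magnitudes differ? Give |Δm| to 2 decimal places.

|Δm| ≈ 11.62

Pogson: Δm = −2.5 log₁₀(ratio) = −2.5 log₁₀(44500) = −2.5 × 4.6484 = -11.621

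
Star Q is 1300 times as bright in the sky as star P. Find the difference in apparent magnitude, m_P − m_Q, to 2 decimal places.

m_P − m_Q ≈ 7.78

Pogson: Δm = −2.5 log₁₀(ratio) = −2.5 log₁₀(1300) = −2.5 × 3.1139 = -7.785
Star Q is brighter so has the smaller magnitude: m_P − m_Q is positive.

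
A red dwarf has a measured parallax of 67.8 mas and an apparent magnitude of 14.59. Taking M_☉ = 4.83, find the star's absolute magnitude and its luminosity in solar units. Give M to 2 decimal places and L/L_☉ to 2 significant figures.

d = 1/p = 1000/67.8 mas = 14.75 pc
M = m − 5 log₁₀ d + 5 = 14.59 − 5·1.1688 + 5 = 13.746
M − M_☉ = 13.746 − 4.83 = 8.916
L/L_☉ = 10^(−0.4 × 8.916) = 2.714×10^-4

M ≈ 13.75; L/L_☉ ≈ 2.7×10^-4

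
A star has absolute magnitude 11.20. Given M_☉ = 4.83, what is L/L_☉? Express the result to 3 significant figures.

M − M_☉ = 11.20 − 4.83 = 6.370
L/L_☉ = 10^(−0.4 (M − M_☉)) = 10^-2.548 = 2.831×10^-3

L/L_☉ ≈ 2.83×10^-3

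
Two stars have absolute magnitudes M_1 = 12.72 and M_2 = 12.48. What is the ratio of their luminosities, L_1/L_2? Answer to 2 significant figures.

ΔM = M_1 − M_2 = 0.24
L_1/L_2 = 10^(−0.4 ΔM) = 10^-0.096 = 0.8017

L_1/L_2 ≈ 0.80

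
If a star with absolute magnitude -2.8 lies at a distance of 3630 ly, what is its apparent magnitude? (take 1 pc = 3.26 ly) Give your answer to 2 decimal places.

m ≈ 7.43

d = 3630 ly / 3.26 = 1113 pc
m = M + 5 log₁₀ d − 5 = -2.8 + 5·3.0467 − 5 = 7.433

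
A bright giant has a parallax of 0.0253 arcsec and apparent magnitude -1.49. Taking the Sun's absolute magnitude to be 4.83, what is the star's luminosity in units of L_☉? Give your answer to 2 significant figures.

d = 1/p = 1/0.0253″ = 39.53 pc
M = m − 5 log₁₀ d + 5 = -1.49 − 5·1.5969 + 5 = -4.474
M − M_☉ = -4.474 − 4.83 = -9.304
L/L_☉ = 10^(−0.4 × -9.304) = 5269

L/L_☉ ≈ 5300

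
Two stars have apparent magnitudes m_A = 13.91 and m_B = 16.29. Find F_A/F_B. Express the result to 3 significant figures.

Magnitude difference = -2.38
Flux ratio = 10^(−0.4 Δm) = 10^(−0.4 × -2.38) = 10^0.952 = 8.954

F_A/F_B ≈ 8.95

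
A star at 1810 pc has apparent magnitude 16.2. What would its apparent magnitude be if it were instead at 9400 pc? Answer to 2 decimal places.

m ≈ 19.78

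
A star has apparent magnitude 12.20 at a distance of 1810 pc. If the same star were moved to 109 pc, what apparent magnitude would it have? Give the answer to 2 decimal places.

m ≈ 6.10

Flux ∝ 1/d², so Δm = 5 log₁₀(d₂/d₁) = 5 log₁₀(109/1810) = -6.101
m₂ = m₁ + Δm = 12.20 + (-6.101) = 6.099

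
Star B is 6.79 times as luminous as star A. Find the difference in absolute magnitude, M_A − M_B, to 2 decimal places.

M_A − M_B ≈ 2.08

Pogson: ΔM = −2.5 log₁₀(ratio) = −2.5 log₁₀(6.79) = −2.5 × 0.8319 = -2.080
Star B is brighter so has the smaller magnitude: M_A − M_B is positive.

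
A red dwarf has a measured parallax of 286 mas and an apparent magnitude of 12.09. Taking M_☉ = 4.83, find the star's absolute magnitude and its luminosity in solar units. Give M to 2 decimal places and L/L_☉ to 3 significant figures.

M ≈ 14.37; L/L_☉ ≈ 1.52×10^-4

d = 1/p = 1000/286 mas = 3.497 pc
M = m − 5 log₁₀ d + 5 = 12.09 − 5·0.5436 + 5 = 14.372
M − M_☉ = 14.372 − 4.83 = 9.542
L/L_☉ = 10^(−0.4 × 9.542) = 1.525×10^-4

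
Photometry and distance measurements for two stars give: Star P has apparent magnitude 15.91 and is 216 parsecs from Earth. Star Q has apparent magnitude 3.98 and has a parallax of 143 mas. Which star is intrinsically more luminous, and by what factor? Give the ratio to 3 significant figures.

Star P: M = m − 5 log₁₀ d + 5 = 15.91 − 5·2.3345 + 5 = 9.238
Star Q: p = 143 mas = 0.143″ → d = 1/p = 6.993 pc
Star Q: M = m − 5 log₁₀ d + 5 = 3.98 − 5·0.8447 + 5 = 4.757
ΔM = M_P − M_Q = 9.238 − (4.757) = 4.481; smaller M is more luminous → Star Q.
L ratio = 10^(0.4 |ΔM|) = 10^1.792 = 62.00

Star Q is more luminous, by a factor of 62.0.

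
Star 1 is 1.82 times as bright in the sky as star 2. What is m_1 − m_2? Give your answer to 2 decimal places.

Pogson: Δm = −2.5 log₁₀(ratio) = −2.5 log₁₀(1.82) = −2.5 × 0.2601 = -0.650
Star 1 is brighter, so it has the smaller magnitude: the difference is negative.

m_1 − m_2 ≈ -0.65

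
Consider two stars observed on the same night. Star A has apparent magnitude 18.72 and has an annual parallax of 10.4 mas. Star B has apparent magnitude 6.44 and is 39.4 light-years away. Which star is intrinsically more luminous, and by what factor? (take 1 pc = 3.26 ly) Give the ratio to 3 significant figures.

Star A: p = 10.4 mas = 0.0104″ → d = 1/p = 96.15 pc
Star A: M = m − 5 log₁₀ d + 5 = 18.72 − 5·1.9830 + 5 = 13.805
Star B: d = 39.4 ly / 3.26 = 12.09 pc
Star B: M = m − 5 log₁₀ d + 5 = 6.44 − 5·1.0823 + 5 = 6.029
ΔM = M_A − M_B = 13.805 − (6.029) = 7.777; smaller M is more luminous → Star B.
L ratio = 10^(0.4 |ΔM|) = 10^3.111 = 1290

Star B is more luminous, by a factor of 1290.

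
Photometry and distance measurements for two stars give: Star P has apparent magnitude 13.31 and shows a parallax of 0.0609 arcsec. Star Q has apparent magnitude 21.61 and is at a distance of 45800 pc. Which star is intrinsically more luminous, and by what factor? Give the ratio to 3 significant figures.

Star Q is more luminous, by a factor of 3720.

Star P: d = 1/p = 1/0.0609″ = 16.42 pc
Star P: M = m − 5 log₁₀ d + 5 = 13.31 − 5·1.2154 + 5 = 12.233
Star Q: M = m − 5 log₁₀ d + 5 = 21.61 − 5·4.6609 + 5 = 3.306
ΔM = M_P − M_Q = 12.233 − (3.306) = 8.927; smaller M is more luminous → Star Q.
L ratio = 10^(0.4 |ΔM|) = 10^3.571 = 3724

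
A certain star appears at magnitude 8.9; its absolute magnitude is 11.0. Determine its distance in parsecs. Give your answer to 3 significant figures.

d ≈ 3.80 pc

μ = m − M = -2.100
m − M = 5 log₁₀ d − 5
log₁₀ d = (m − M)/5 + 1 = 0.5800
d = 10^0.5800 = 3.802 pc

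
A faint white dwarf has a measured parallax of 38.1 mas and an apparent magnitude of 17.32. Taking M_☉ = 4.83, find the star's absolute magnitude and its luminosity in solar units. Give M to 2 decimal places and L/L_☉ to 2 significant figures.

d = 1/p = 1000/38.1 mas = 26.25 pc
M = m − 5 log₁₀ d + 5 = 17.32 − 5·1.4191 + 5 = 15.225
M − M_☉ = 15.225 − 4.83 = 10.395
L/L_☉ = 10^(−0.4 × 10.395) = 6.953×10^-5

M ≈ 15.22; L/L_☉ ≈ 7.0×10^-5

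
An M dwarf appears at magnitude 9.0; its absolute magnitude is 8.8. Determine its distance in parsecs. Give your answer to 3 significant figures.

d ≈ 11.0 pc

Distance modulus: m − M = 9.0 − (8.8) = 0.200
m − M = 5 log₁₀ d − 5
log₁₀ d = (m − M)/5 + 1 = 1.0400
d = 10^1.0400 = 10.96 pc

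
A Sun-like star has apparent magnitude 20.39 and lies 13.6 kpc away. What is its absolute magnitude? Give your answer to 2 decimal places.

M ≈ 4.72

d = 13.6 kpc = 13600 pc
5 log₁₀(d/10 pc) = 5 log₁₀(13600) − 5 = 15.668
M = m − 5 log₁₀(d/10) = 20.39 − 15.668 = 4.722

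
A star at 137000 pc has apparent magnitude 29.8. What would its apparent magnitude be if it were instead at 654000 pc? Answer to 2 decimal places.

Flux ∝ 1/d², so Δm = 5 log₁₀(d₂/d₁) = 5 log₁₀(654000/137000) = 3.394
m₂ = m₁ + Δm = 29.8 + (3.394) = 33.194

m ≈ 33.19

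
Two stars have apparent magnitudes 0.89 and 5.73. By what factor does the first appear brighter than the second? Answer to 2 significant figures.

Δm = 0.89 − (5.73) = -4.84
Flux ratio = 10^(−0.4 Δm) = 10^(−0.4 × -4.84) = 10^1.936 = 86.30

86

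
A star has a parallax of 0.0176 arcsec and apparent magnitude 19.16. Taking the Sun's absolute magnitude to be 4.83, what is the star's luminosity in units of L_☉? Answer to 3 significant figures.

L/L_☉ ≈ 5.98×10^-5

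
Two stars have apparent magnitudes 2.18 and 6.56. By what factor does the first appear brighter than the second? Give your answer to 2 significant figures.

56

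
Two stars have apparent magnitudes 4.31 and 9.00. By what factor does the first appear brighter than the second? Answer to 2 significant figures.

75

Δm = 4.31 − (9.00) = -4.69
Flux ratio = 10^(−0.4 Δm) = 10^(−0.4 × -4.69) = 10^1.876 = 75.16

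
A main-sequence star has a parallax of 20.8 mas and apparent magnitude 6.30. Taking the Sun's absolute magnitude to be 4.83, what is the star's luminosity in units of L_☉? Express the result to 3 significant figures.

L/L_☉ ≈ 5.97

d = 1/p = 1000/20.8 mas = 48.08 pc
M = m − 5 log₁₀ d + 5 = 6.30 − 5·1.6819 + 5 = 2.890
M − M_☉ = 2.890 − 4.83 = -1.940
L/L_☉ = 10^(−0.4 × -1.940) = 5.969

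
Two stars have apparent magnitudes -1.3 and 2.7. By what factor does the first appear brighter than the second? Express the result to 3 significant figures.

39.8

Δm = -1.3 − (2.7) = -4.0
Flux ratio = 10^(−0.4 Δm) = 10^(−0.4 × -4.0) = 10^1.600 = 39.81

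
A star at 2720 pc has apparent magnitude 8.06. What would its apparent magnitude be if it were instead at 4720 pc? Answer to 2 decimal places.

m ≈ 9.26

Flux ∝ 1/d², so Δm = 5 log₁₀(d₂/d₁) = 5 log₁₀(4720/2720) = 1.197
m₂ = m₁ + Δm = 8.06 + (1.197) = 9.257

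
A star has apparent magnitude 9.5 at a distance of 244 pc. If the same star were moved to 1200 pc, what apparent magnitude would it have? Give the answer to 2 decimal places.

m ≈ 12.96

Flux ∝ 1/d², so Δm = 5 log₁₀(d₂/d₁) = 5 log₁₀(1200/244) = 3.459
m₂ = m₁ + Δm = 9.5 + (3.459) = 12.959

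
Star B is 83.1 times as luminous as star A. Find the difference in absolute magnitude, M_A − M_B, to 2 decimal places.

M_A − M_B ≈ 4.80

Pogson: ΔM = −2.5 log₁₀(ratio) = −2.5 log₁₀(83.1) = −2.5 × 1.9196 = -4.799
Star B is brighter so has the smaller magnitude: M_A − M_B is positive.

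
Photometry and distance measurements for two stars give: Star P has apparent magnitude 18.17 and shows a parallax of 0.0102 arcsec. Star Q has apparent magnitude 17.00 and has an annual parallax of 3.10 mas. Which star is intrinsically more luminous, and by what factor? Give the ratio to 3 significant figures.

Star Q is more luminous, by a factor of 31.8.

Star P: d = 1/p = 1/0.0102″ = 98.04 pc
Star P: M = m − 5 log₁₀ d + 5 = 18.17 − 5·1.9914 + 5 = 13.213
Star Q: p = 3.10 mas = 3.10×10^-3″ → d = 1/p = 322.6 pc
Star Q: M = m − 5 log₁₀ d + 5 = 17.00 − 5·2.5086 + 5 = 9.457
ΔM = M_P − M_Q = 13.213 − (9.457) = 3.756; smaller M is more luminous → Star Q.
L ratio = 10^(0.4 |ΔM|) = 10^1.502 = 31.80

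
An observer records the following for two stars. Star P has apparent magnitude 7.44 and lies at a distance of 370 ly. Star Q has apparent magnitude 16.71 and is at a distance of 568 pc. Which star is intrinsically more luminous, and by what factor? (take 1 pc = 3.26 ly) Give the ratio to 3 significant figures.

Star P is more luminous, by a factor of 204.

Star P: d = 370 ly / 3.26 = 113.5 pc
Star P: M = m − 5 log₁₀ d + 5 = 7.44 − 5·2.0550 + 5 = 2.165
Star Q: M = m − 5 log₁₀ d + 5 = 16.71 − 5·2.7543 + 5 = 7.938
ΔM = M_P − M_Q = 2.165 − (7.938) = -5.773; smaller M is more luminous → Star P.
L ratio = 10^(0.4 |ΔM|) = 10^2.309 = 203.8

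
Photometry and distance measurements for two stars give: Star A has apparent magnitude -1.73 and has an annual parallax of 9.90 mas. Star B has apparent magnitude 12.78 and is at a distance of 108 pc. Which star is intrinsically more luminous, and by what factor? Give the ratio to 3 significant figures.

Star A: p = 9.90 mas = 9.90×10^-3″ → d = 1/p = 101.0 pc
Star A: M = m − 5 log₁₀ d + 5 = -1.73 − 5·2.0044 + 5 = -6.752
Star B: M = m − 5 log₁₀ d + 5 = 12.78 − 5·2.0334 + 5 = 7.613
ΔM = M_A − M_B = -6.752 − (7.613) = -14.365; smaller M is more luminous → Star A.
L ratio = 10^(0.4 |ΔM|) = 10^5.746 = 557000

Star A is more luminous, by a factor of 557000.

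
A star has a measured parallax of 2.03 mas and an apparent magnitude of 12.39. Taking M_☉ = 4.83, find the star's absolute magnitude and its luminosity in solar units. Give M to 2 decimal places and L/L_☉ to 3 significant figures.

d = 1/p = 1000/2.03 mas = 492.6 pc
M = m − 5 log₁₀ d + 5 = 12.39 − 5·2.6925 + 5 = 3.927
M − M_☉ = 3.927 − 4.83 = -0.903
L/L_☉ = 10^(−0.4 × -0.903) = 2.296

M ≈ 3.93; L/L_☉ ≈ 2.30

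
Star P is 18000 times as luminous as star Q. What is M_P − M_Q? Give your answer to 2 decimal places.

M_P − M_Q ≈ -10.64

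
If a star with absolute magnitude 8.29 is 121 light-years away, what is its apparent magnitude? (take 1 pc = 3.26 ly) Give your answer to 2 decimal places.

d = 121 ly / 3.26 = 37.12 pc
m = M + 5 log₁₀ d − 5 = 8.29 + 5·1.5696 − 5 = 11.138

m ≈ 11.14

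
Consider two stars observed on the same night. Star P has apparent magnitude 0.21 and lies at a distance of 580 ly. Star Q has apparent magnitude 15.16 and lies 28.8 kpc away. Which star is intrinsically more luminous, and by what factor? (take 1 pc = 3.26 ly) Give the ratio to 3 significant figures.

Star P: d = 580 ly / 3.26 = 177.9 pc
Star P: M = m − 5 log₁₀ d + 5 = 0.21 − 5·2.2502 + 5 = -6.041
Star Q: d = 28.8 kpc = 28800 pc
Star Q: M = m − 5 log₁₀ d + 5 = 15.16 − 5·4.4594 + 5 = -2.137
ΔM = M_P − M_Q = -6.041 − (-2.137) = -3.904; smaller M is more luminous → Star P.
L ratio = 10^(0.4 |ΔM|) = 10^1.562 = 36.44

Star P is more luminous, by a factor of 36.4.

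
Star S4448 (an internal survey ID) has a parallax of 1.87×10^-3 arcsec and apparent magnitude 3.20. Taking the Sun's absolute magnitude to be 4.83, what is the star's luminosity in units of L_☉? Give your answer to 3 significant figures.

d = 1/p = 1/1.87×10^-3″ = 534.8 pc
M = m − 5 log₁₀ d + 5 = 3.20 − 5·2.7282 + 5 = -5.441
M − M_☉ = -5.441 − 4.83 = -10.271
L/L_☉ = 10^(−0.4 × -10.271) = 12830

L/L_☉ ≈ 12800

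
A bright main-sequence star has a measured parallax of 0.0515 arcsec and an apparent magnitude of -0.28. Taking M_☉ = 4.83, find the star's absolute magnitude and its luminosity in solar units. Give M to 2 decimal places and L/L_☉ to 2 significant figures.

d = 1/p = 1/0.0515″ = 19.42 pc
M = m − 5 log₁₀ d + 5 = -0.28 − 5·1.2882 + 5 = -1.721
M − M_☉ = -1.721 − 4.83 = -6.551
L/L_☉ = 10^(−0.4 × -6.551) = 417.2

M ≈ -1.72; L/L_☉ ≈ 420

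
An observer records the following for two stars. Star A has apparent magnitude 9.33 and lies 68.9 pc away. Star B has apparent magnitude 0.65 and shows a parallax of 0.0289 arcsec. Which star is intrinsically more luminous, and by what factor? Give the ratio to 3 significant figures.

Star B is more luminous, by a factor of 748.

Star A: M = m − 5 log₁₀ d + 5 = 9.33 − 5·1.8382 + 5 = 5.139
Star B: d = 1/p = 1/0.0289″ = 34.60 pc
Star B: M = m − 5 log₁₀ d + 5 = 0.65 − 5·1.5391 + 5 = -2.046
ΔM = M_A − M_B = 5.139 − (-2.046) = 7.184; smaller M is more luminous → Star B.
L ratio = 10^(0.4 |ΔM|) = 10^2.874 = 747.8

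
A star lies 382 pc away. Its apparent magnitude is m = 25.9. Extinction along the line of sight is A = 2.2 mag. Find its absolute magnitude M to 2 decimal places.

M ≈ 15.79

5 log₁₀(d/10 pc) = 5 log₁₀(382.0) − 5 = 7.910
M = m − 5 log₁₀(d/10) − A = 25.9 − 7.910 − 2.2 = 15.790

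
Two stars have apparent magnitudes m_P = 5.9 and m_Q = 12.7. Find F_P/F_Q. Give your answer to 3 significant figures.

F_P/F_Q ≈ 525

Magnitude difference = -6.8
Flux ratio = 10^(−0.4 Δm) = 10^(−0.4 × -6.8) = 10^2.720 = 524.8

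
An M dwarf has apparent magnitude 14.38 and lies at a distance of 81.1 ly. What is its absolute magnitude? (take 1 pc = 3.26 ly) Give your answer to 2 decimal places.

M ≈ 12.40

d = 81.1 ly / 3.26 = 24.88 pc
5 log₁₀(d/10 pc) = 5 log₁₀(24.88) − 5 = 1.979
M = m − 5 log₁₀(d/10) = 14.38 − 1.979 = 12.401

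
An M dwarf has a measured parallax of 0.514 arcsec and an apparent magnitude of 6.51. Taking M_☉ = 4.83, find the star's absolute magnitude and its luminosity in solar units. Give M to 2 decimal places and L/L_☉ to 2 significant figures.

M ≈ 10.06; L/L_☉ ≈ 8.1×10^-3

d = 1/p = 1/0.514″ = 1.946 pc
M = m − 5 log₁₀ d + 5 = 6.51 − 5·0.2890 + 5 = 10.065
M − M_☉ = 10.065 − 4.83 = 5.235
L/L_☉ = 10^(−0.4 × 5.235) = 8.055×10^-3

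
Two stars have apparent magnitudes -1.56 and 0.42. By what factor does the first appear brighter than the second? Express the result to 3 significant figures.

Magnitude difference = -1.98
Flux ratio = 10^(−0.4 Δm) = 10^(−0.4 × -1.98) = 10^0.792 = 6.194

6.19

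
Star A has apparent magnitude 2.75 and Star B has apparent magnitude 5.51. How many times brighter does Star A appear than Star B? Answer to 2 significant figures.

13

Δm = 2.75 − (5.51) = -2.76
Flux ratio = 10^(−0.4 Δm) = 10^(−0.4 × -2.76) = 10^1.104 = 12.71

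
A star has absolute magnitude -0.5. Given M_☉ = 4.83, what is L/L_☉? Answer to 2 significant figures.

M − M_☉ = -0.5 − 4.83 = -5.330
L/L_☉ = 10^(−0.4 (M − M_☉)) = 10^2.132 = 135.5

L/L_☉ ≈ 140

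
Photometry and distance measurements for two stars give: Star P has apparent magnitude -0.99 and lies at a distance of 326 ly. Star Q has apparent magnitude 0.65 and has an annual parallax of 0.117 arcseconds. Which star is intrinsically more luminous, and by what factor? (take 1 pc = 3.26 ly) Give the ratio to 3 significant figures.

Star P is more luminous, by a factor of 620.

Star P: d = 326 ly / 3.26 = 100.0 pc
Star P: M = m − 5 log₁₀ d + 5 = -0.99 − 5·2.0000 + 5 = -5.990
Star Q: d = 1/p = 1/0.117″ = 8.547 pc
Star Q: M = m − 5 log₁₀ d + 5 = 0.65 − 5·0.9318 + 5 = 0.991
ΔM = M_P − M_Q = -5.990 − (0.991) = -6.981; smaller M is more luminous → Star P.
L ratio = 10^(0.4 |ΔM|) = 10^2.792 = 620.0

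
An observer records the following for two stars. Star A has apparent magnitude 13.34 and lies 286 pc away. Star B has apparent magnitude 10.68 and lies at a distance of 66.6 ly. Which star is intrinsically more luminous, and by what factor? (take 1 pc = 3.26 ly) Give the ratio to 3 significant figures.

Star A is more luminous, by a factor of 16.9.

Star A: M = m − 5 log₁₀ d + 5 = 13.34 − 5·2.4564 + 5 = 6.058
Star B: d = 66.6 ly / 3.26 = 20.43 pc
Star B: M = m − 5 log₁₀ d + 5 = 10.68 − 5·1.3103 + 5 = 9.129
ΔM = M_A − M_B = 6.058 − (9.129) = -3.071; smaller M is more luminous → Star A.
L ratio = 10^(0.4 |ΔM|) = 10^1.228 = 16.91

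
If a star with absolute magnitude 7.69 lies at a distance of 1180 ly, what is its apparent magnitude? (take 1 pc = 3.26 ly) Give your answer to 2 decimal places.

d = 1180 ly / 3.26 = 362.0 pc
m = M + 5 log₁₀ d − 5 = 7.69 + 5·2.5587 − 5 = 15.483

m ≈ 15.48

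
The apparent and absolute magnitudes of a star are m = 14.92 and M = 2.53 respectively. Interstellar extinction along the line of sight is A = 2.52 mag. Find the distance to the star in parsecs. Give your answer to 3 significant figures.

d ≈ 942 pc

m − M = 5 log₁₀(d/10 pc) + A  ⇒  14.92 − (2.53) − 2.52 = 5 log₁₀(d/10)
9.870 = 5 log₁₀(d/10)
log₁₀ d = (m − M − A)/5 + 1 = 2.9740
d = 10^2.9740 = 941.9 pc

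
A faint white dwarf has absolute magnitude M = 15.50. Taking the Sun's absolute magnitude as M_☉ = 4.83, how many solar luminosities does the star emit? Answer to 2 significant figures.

M − M_☉ = 15.50 − 4.83 = 10.670
L/L_☉ = 10^(−0.4 (M − M_☉)) = 10^-4.268 = 5.395×10^-5

L/L_☉ ≈ 5.4×10^-5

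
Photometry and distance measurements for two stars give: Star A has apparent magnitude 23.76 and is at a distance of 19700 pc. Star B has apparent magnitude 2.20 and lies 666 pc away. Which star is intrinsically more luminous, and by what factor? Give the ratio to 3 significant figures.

Star B is more luminous, by a factor of 481000.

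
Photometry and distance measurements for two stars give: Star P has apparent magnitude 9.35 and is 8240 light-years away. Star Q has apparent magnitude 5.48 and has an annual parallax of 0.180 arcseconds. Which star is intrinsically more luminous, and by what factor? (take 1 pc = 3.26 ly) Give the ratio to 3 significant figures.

Star P: d = 8240 ly / 3.26 = 2528 pc
Star P: M = m − 5 log₁₀ d + 5 = 9.35 − 5·3.4027 + 5 = -2.664
Star Q: d = 1/p = 1/0.180″ = 5.556 pc
Star Q: M = m − 5 log₁₀ d + 5 = 5.48 − 5·0.7447 + 5 = 6.756
ΔM = M_P − M_Q = -2.664 − (6.756) = -9.420; smaller M is more luminous → Star P.
L ratio = 10^(0.4 |ΔM|) = 10^3.768 = 5861

Star P is more luminous, by a factor of 5860.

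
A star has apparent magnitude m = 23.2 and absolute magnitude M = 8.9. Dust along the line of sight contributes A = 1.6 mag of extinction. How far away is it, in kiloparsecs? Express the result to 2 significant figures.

m − M = 5 log₁₀(d/10 pc) + A  ⇒  23.2 − (8.9) − 1.6 = 5 log₁₀(d/10)
12.700 = 5 log₁₀(d/10)
log₁₀ d = (m − M − A)/5 + 1 = 3.5400
d = 10^3.5400 = 3467 pc
= 3.467 kpc

d ≈ 3.5 kpc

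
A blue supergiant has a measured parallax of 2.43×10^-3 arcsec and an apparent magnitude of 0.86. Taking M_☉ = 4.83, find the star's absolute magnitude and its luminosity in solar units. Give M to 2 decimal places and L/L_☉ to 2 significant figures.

M ≈ -7.21; L/L_☉ ≈ 66000

d = 1/p = 1/2.43×10^-3″ = 411.5 pc
M = m − 5 log₁₀ d + 5 = 0.86 − 5·2.6144 + 5 = -7.212
M − M_☉ = -7.212 − 4.83 = -12.042
L/L_☉ = 10^(−0.4 × -12.042) = 65580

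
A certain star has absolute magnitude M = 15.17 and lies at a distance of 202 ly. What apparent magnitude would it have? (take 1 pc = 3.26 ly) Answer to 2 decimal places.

m ≈ 19.13

d = 202 ly / 3.26 = 61.96 pc
m = M + 5 log₁₀ d − 5 = 15.17 + 5·1.7921 − 5 = 19.131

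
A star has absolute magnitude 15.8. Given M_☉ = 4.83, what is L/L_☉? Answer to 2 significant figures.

L/L_☉ ≈ 4.1×10^-5

M − M_☉ = 15.8 − 4.83 = 10.970
L/L_☉ = 10^(−0.4 (M − M_☉)) = 10^-4.388 = 4.093×10^-5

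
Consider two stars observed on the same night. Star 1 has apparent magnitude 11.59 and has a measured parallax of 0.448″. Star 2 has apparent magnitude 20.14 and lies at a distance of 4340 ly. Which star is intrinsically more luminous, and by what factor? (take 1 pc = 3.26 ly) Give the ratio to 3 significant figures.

Star 2 is more luminous, by a factor of 135.

Star 1: d = 1/p = 1/0.448″ = 2.232 pc
Star 1: M = m − 5 log₁₀ d + 5 = 11.59 − 5·0.3487 + 5 = 14.846
Star 2: d = 4340 ly / 3.26 = 1331 pc
Star 2: M = m − 5 log₁₀ d + 5 = 20.14 − 5·3.1243 + 5 = 9.519
ΔM = M_1 − M_2 = 14.846 − (9.519) = 5.328; smaller M is more luminous → Star 2.
L ratio = 10^(0.4 |ΔM|) = 10^2.131 = 135.2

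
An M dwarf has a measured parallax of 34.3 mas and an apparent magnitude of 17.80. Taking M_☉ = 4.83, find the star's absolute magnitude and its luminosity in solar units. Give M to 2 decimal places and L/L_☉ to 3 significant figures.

d = 1/p = 1000/34.3 mas = 29.15 pc
M = m − 5 log₁₀ d + 5 = 17.80 − 5·1.4647 + 5 = 15.476
M − M_☉ = 15.476 − 4.83 = 10.646
L/L_☉ = 10^(−0.4 × 10.646) = 5.513×10^-5

M ≈ 15.48; L/L_☉ ≈ 5.51×10^-5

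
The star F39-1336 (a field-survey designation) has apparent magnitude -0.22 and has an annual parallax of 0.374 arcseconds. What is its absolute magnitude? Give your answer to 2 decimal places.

d = 1/p = 1/0.374″ = 2.674 pc
5 log₁₀(d/10 pc) = 5 log₁₀(2.674) − 5 = -2.864
M = m − 5 log₁₀(d/10) = -0.22 + 2.864 = 2.644

M ≈ 2.64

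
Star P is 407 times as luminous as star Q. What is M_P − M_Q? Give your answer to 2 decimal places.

Pogson: ΔM = −2.5 log₁₀(ratio) = −2.5 log₁₀(407) = −2.5 × 2.6096 = -6.524
Star P is brighter, so it has the smaller magnitude: the difference is negative.

M_P − M_Q ≈ -6.52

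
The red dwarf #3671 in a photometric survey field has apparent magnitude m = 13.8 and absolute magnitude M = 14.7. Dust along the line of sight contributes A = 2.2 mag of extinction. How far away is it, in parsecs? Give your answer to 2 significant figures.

m − M = 5 log₁₀(d/10 pc) + A  ⇒  13.8 − (14.7) − 2.2 = 5 log₁₀(d/10)
-3.100 = 5 log₁₀(d/10)
log₁₀ d = (m − M − A)/5 + 1 = 0.3800
d = 10^0.3800 = 2.399 pc

d ≈ 2.4 pc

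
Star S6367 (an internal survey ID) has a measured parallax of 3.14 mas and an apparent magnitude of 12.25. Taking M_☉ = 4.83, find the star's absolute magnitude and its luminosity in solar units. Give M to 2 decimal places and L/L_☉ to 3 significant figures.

M ≈ 4.73; L/L_☉ ≈ 1.09

d = 1/p = 1000/3.14 mas = 318.5 pc
M = m − 5 log₁₀ d + 5 = 12.25 − 5·2.5031 + 5 = 4.735
M − M_☉ = 4.735 − 4.83 = -0.095
L/L_☉ = 10^(−0.4 × -0.095) = 1.092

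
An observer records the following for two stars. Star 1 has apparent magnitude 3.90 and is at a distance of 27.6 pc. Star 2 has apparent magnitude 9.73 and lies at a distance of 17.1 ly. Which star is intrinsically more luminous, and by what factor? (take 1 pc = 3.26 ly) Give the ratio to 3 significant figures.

Star 1 is more luminous, by a factor of 5950.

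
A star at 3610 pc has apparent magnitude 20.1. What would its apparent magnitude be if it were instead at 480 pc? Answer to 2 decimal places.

m ≈ 15.72

Flux ∝ 1/d², so Δm = 5 log₁₀(d₂/d₁) = 5 log₁₀(480/3610) = -4.381
m₂ = m₁ + Δm = 20.1 + (-4.381) = 15.719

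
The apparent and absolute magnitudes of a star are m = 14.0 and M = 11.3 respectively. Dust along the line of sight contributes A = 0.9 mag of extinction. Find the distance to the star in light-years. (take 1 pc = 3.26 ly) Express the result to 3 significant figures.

m − M = 5 log₁₀(d/10 pc) + A  ⇒  14.0 − (11.3) − 0.9 = 5 log₁₀(d/10)
1.800 = 5 log₁₀(d/10)
log₁₀ d = (m − M − A)/5 + 1 = 1.3600
d = 10^1.3600 = 22.91 pc
= 74.68 ly

d ≈ 74.7 ly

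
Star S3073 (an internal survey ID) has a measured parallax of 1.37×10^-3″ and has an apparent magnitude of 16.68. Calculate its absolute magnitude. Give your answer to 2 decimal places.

d = 1/p = 1/1.37×10^-3″ = 729.9 pc
5 log₁₀(d/10 pc) = 5 log₁₀(729.9) − 5 = 9.316
M = m − 5 log₁₀(d/10) = 16.68 − 9.316 = 7.364

M ≈ 7.36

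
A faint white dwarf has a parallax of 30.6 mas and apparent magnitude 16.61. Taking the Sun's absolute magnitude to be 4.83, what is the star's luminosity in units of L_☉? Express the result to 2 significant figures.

L/L_☉ ≈ 2.1×10^-4

d = 1/p = 1000/30.6 mas = 32.68 pc
M = m − 5 log₁₀ d + 5 = 16.61 − 5·1.5143 + 5 = 14.039
M − M_☉ = 14.039 − 4.83 = 9.209
L/L_☉ = 10^(−0.4 × 9.209) = 2.073×10^-4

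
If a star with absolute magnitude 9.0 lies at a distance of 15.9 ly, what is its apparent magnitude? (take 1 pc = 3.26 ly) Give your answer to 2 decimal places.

m ≈ 7.44

d = 15.9 ly / 3.26 = 4.877 pc
m = M + 5 log₁₀ d − 5 = 9.0 + 5·0.6882 − 5 = 7.441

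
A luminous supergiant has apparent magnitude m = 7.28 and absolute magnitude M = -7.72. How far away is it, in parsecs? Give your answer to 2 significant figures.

Distance modulus: m − M = 7.28 − (-7.72) = 15.000
m − M = 5 log₁₀ d − 5
log₁₀ d = (m − M)/5 + 1 = 4.0000
d = 10^4.0000 = 10000 pc

d ≈ 10000 pc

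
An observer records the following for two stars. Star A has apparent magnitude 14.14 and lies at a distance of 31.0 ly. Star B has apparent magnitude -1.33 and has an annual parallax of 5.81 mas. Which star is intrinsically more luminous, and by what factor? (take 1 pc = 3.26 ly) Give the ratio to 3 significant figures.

Star B is more luminous, by a factor of 5.05×10^8.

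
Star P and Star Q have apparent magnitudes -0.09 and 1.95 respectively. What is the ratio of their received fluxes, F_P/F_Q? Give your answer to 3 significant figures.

Magnitude difference = -2.04
Flux ratio = 10^(−0.4 Δm) = 10^(−0.4 × -2.04) = 10^0.816 = 6.546

F_P/F_Q ≈ 6.55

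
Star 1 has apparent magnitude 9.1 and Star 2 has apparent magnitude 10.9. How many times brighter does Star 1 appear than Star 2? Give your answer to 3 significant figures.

5.25

Δm = 9.1 − (10.9) = -1.8
Flux ratio = 10^(−0.4 Δm) = 10^(−0.4 × -1.8) = 10^0.720 = 5.248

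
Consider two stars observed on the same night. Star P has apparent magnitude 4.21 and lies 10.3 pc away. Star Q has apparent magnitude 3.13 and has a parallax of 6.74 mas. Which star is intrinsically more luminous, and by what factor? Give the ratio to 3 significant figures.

Star P: M = m − 5 log₁₀ d + 5 = 4.21 − 5·1.0128 + 5 = 4.146
Star Q: p = 6.74 mas = 6.74×10^-3″ → d = 1/p = 148.4 pc
Star Q: M = m − 5 log₁₀ d + 5 = 3.13 − 5·2.1713 + 5 = -2.727
ΔM = M_P − M_Q = 4.146 − (-2.727) = 6.873; smaller M is more luminous → Star Q.
L ratio = 10^(0.4 |ΔM|) = 10^2.749 = 561.1

Star Q is more luminous, by a factor of 561.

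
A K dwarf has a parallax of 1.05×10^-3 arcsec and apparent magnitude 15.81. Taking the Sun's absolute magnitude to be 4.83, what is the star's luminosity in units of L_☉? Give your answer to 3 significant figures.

d = 1/p = 1/1.05×10^-3″ = 952.4 pc
M = m − 5 log₁₀ d + 5 = 15.81 − 5·2.9788 + 5 = 5.916
M − M_☉ = 5.916 − 4.83 = 1.086
L/L_☉ = 10^(−0.4 × 1.086) = 0.3678

L/L_☉ ≈ 0.368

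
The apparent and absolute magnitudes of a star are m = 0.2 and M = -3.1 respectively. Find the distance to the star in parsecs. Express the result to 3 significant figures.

d ≈ 45.7 pc

Distance modulus: m − M = 0.2 − (-3.1) = 3.300
m − M = 5 log₁₀ d − 5
log₁₀ d = (m − M)/5 + 1 = 1.6600
d = 10^1.6600 = 45.71 pc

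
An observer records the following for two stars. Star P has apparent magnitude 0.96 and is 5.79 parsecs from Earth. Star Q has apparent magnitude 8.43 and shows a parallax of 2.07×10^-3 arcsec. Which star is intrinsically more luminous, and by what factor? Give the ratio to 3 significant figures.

Star P: M = m − 5 log₁₀ d + 5 = 0.96 − 5·0.7627 + 5 = 2.147
Star Q: d = 1/p = 1/2.07×10^-3″ = 483.1 pc
Star Q: M = m − 5 log₁₀ d + 5 = 8.43 − 5·2.6840 + 5 = 0.010
ΔM = M_P − M_Q = 2.147 − (0.010) = 2.137; smaller M is more luminous → Star Q.
L ratio = 10^(0.4 |ΔM|) = 10^0.855 = 7.157

Star Q is more luminous, by a factor of 7.16.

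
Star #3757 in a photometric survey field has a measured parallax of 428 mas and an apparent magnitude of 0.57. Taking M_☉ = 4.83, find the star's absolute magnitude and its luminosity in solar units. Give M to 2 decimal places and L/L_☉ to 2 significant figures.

M ≈ 3.73; L/L_☉ ≈ 2.8

d = 1/p = 1000/428 mas = 2.336 pc
M = m − 5 log₁₀ d + 5 = 0.57 − 5·0.3686 + 5 = 3.727
M − M_☉ = 3.727 − 4.83 = -1.103
L/L_☉ = 10^(−0.4 × -1.103) = 2.761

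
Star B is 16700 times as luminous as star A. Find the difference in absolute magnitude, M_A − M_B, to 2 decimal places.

Pogson: ΔM = −2.5 log₁₀(ratio) = −2.5 log₁₀(16700) = −2.5 × 4.2227 = -10.557
Star B is brighter so has the smaller magnitude: M_A − M_B is positive.

M_A − M_B ≈ 10.56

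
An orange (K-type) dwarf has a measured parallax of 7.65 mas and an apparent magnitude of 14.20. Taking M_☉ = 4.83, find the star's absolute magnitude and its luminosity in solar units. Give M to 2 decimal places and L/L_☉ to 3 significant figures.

d = 1/p = 1000/7.65 mas = 130.7 pc
M = m − 5 log₁₀ d + 5 = 14.20 − 5·2.1163 + 5 = 8.618
M − M_☉ = 8.618 − 4.83 = 3.788
L/L_☉ = 10^(−0.4 × 3.788) = 0.03053

M ≈ 8.62; L/L_☉ ≈ 0.0305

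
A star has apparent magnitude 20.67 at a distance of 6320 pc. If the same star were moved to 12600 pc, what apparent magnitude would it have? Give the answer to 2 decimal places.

Flux ∝ 1/d², so Δm = 5 log₁₀(d₂/d₁) = 5 log₁₀(12600/6320) = 1.498
m₂ = m₁ + Δm = 20.67 + (1.498) = 22.168

m ≈ 22.17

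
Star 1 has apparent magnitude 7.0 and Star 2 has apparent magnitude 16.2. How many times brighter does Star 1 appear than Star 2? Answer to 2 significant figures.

4800

Magnitude difference = -9.2
Flux ratio = 10^(−0.4 Δm) = 10^(−0.4 × -9.2) = 10^3.680 = 4786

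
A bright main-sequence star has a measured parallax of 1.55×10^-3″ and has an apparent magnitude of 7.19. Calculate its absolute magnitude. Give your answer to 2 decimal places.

d = 1/p = 1/1.55×10^-3″ = 645.2 pc
5 log₁₀(d/10 pc) = 5 log₁₀(645.2) − 5 = 9.048
M = m − 5 log₁₀(d/10) = 7.19 − 9.048 = -1.858

M ≈ -1.86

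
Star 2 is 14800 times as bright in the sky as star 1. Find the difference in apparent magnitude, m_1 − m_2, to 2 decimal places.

m_1 − m_2 ≈ 10.43

Pogson: Δm = −2.5 log₁₀(ratio) = −2.5 log₁₀(14800) = −2.5 × 4.1703 = -10.426
Star 2 is brighter so has the smaller magnitude: m_1 − m_2 is positive.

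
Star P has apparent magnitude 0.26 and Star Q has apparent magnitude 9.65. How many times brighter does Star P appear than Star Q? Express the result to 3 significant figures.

5700

Magnitude difference = -9.39
Flux ratio = 10^(−0.4 Δm) = 10^(−0.4 × -9.39) = 10^3.756 = 5702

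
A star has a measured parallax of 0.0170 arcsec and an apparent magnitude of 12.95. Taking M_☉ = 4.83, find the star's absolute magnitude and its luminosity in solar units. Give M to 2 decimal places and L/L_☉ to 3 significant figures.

d = 1/p = 1/0.0170″ = 58.82 pc
M = m − 5 log₁₀ d + 5 = 12.95 − 5·1.7696 + 5 = 9.102
M − M_☉ = 9.102 − 4.83 = 4.272
L/L_☉ = 10^(−0.4 × 4.272) = 0.01955

M ≈ 9.10; L/L_☉ ≈ 0.0195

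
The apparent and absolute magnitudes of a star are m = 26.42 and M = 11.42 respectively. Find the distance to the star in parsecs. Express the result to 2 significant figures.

Distance modulus: m − M = 26.42 − (11.42) = 15.000
m − M = 5 log₁₀ d − 5
log₁₀ d = (m − M)/5 + 1 = 4.0000
d = 10^4.0000 = 10000 pc

d ≈ 10000 pc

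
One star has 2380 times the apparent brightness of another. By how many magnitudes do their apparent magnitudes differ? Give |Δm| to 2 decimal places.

|Δm| ≈ 8.44

Pogson: Δm = −2.5 log₁₀(ratio) = −2.5 log₁₀(2380) = −2.5 × 3.3766 = -8.441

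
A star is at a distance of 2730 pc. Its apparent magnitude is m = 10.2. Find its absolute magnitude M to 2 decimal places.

5 log₁₀(d/10 pc) = 5 log₁₀(2730) − 5 = 12.181
M = m − 5 log₁₀(d/10) = 10.2 − 12.181 = -1.981

M ≈ -1.98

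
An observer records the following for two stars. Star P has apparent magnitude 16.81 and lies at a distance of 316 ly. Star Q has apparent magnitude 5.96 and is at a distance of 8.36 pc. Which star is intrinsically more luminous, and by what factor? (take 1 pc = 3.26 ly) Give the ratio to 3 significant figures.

Star Q is more luminous, by a factor of 163.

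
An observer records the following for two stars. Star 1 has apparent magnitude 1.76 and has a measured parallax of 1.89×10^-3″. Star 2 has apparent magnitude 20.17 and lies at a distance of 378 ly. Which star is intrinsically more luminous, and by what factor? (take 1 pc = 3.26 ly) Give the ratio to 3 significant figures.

Star 1: d = 1/p = 1/1.89×10^-3″ = 529.1 pc
Star 1: M = m − 5 log₁₀ d + 5 = 1.76 − 5·2.7235 + 5 = -6.858
Star 2: d = 378 ly / 3.26 = 116.0 pc
Star 2: M = m − 5 log₁₀ d + 5 = 20.17 − 5·2.0643 + 5 = 14.849
ΔM = M_1 − M_2 = -6.858 − (14.849) = -21.706; smaller M is more luminous → Star 1.
L ratio = 10^(0.4 |ΔM|) = 10^8.683 = 4.814×10^8

Star 1 is more luminous, by a factor of 4.81×10^8.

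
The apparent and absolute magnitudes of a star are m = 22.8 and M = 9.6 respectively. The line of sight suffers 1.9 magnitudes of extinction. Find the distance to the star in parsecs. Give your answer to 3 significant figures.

d ≈ 1820 pc

m − M = 5 log₁₀(d/10 pc) + A  ⇒  22.8 − (9.6) − 1.9 = 5 log₁₀(d/10)
11.300 = 5 log₁₀(d/10)
log₁₀ d = (m − M − A)/5 + 1 = 3.2600
d = 10^3.2600 = 1820 pc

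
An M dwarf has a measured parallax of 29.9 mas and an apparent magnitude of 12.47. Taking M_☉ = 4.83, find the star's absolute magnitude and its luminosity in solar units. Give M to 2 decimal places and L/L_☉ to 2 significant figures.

d = 1/p = 1000/29.9 mas = 33.44 pc
M = m − 5 log₁₀ d + 5 = 12.47 − 5·1.5243 + 5 = 9.848
M − M_☉ = 9.848 − 4.83 = 5.018
L/L_☉ = 10^(−0.4 × 5.018) = 9.832×10^-3

M ≈ 9.85; L/L_☉ ≈ 9.8×10^-3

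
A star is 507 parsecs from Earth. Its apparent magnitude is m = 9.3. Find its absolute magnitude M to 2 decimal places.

M ≈ 0.77

5 log₁₀(d/10 pc) = 5 log₁₀(507.0) − 5 = 8.525
M = m − 5 log₁₀(d/10) = 9.3 − 8.525 = 0.775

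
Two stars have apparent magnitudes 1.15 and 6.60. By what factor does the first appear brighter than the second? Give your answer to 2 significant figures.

Magnitude difference = -5.45
Flux ratio = 10^(−0.4 Δm) = 10^(−0.4 × -5.45) = 10^2.180 = 151.4

150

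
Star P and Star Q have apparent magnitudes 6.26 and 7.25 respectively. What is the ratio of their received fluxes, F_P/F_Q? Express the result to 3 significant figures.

F_P/F_Q ≈ 2.49

Δm = 6.26 − (7.25) = -0.99
Flux ratio = 10^(−0.4 Δm) = 10^(−0.4 × -0.99) = 10^0.396 = 2.489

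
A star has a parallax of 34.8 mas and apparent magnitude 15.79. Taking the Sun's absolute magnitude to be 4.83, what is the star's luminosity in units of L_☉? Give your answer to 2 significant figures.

d = 1/p = 1000/34.8 mas = 28.74 pc
M = m − 5 log₁₀ d + 5 = 15.79 − 5·1.4584 + 5 = 13.498
M − M_☉ = 13.498 − 4.83 = 8.668
L/L_☉ = 10^(−0.4 × 8.668) = 3.411×10^-4

L/L_☉ ≈ 3.4×10^-4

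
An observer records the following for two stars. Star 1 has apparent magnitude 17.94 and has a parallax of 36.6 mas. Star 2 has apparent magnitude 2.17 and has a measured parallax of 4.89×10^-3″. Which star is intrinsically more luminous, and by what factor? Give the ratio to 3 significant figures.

Star 2 is more luminous, by a factor of 1.14×10^8.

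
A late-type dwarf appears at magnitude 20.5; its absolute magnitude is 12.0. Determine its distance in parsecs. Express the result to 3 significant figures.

μ = m − M = 8.500
m − M = 5 log₁₀ d − 5
log₁₀ d = (m − M)/5 + 1 = 2.7000
d = 10^2.7000 = 501.2 pc

d ≈ 501 pc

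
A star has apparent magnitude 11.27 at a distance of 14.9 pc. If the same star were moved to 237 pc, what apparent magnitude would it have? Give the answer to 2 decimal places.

Flux ∝ 1/d², so Δm = 5 log₁₀(d₂/d₁) = 5 log₁₀(237/14.9) = 6.008
m₂ = m₁ + Δm = 11.27 + (6.008) = 17.278

m ≈ 17.28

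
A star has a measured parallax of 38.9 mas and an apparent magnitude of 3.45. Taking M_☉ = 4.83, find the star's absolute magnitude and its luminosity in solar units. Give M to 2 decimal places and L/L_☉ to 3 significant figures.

M ≈ 1.40; L/L_☉ ≈ 23.6

d = 1/p = 1000/38.9 mas = 25.71 pc
M = m − 5 log₁₀ d + 5 = 3.45 − 5·1.4101 + 5 = 1.400
M − M_☉ = 1.400 − 4.83 = -3.430
L/L_☉ = 10^(−0.4 × -3.430) = 23.56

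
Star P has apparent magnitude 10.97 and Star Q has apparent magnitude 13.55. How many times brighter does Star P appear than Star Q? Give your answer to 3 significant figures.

10.8

Magnitude difference = -2.58
Flux ratio = 10^(−0.4 Δm) = 10^(−0.4 × -2.58) = 10^1.032 = 10.76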